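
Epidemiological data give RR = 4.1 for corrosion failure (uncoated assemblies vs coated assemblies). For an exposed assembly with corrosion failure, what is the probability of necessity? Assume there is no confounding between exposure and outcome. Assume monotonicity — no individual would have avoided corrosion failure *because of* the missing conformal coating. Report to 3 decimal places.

Under exogeneity and monotonicity, PN = (RR − 1) / RR = 1 − 1/RR.
PN = (4.1 − 1) / 4.1 = 3.1 / 4.1 ≈ 0.7561

PN ≈ 0.756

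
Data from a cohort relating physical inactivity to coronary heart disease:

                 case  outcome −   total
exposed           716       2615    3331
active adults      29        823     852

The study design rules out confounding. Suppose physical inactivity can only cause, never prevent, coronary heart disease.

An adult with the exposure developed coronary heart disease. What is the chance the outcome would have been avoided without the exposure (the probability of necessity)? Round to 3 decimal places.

p₁ = P(outcome | exposed) = 716/3331 = 0.21495
p₀ = P(outcome | unexposed) = 29/852 = 0.034038
Under exogeneity and monotonicity, PN = (p₁ − p₀)/p₁.
PN = (0.21495 − 0.034038) / 0.21495 ≈ 0.8416

PN ≈ 0.842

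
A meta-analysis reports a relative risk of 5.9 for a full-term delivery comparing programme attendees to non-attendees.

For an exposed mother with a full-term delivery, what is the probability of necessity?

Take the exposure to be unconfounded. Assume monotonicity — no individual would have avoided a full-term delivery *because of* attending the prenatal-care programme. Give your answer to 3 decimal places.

Under exogeneity and monotonicity, PN = (RR − 1) / RR = 1 − 1/RR.
PN = (5.9 − 1) / 5.9 = 4.9 / 5.9 ≈ 0.8305

PN ≈ 0.831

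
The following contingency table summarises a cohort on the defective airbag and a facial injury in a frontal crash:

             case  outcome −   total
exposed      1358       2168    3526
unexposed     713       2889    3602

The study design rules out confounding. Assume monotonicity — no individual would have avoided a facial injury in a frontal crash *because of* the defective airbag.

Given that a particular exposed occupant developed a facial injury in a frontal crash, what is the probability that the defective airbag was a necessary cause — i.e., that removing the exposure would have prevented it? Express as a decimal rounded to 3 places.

PN ≈ 0.486

p₁ = P(outcome | exposed) = 1358/3526 = 0.38514
p₀ = P(outcome | unexposed) = 713/3602 = 0.19795
Under exogeneity and monotonicity, PN = (p₁ − p₀) / p₁.
PN = (0.38514 − 0.19795) / 0.38514 = 0.18719 / 0.38514 ≈ 0.4860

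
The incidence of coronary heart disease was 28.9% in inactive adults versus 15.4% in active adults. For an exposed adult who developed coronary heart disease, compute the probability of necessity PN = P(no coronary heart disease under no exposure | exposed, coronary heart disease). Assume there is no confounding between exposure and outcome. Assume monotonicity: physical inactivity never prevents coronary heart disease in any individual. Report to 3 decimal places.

PN ≈ 0.467

p₁ = 0.289, p₀ = 0.154.
Under exogeneity and monotonicity, PN = (p₁ − p₀) / p₁.
PN = (0.289 − 0.154) / 0.289 = 0.135 / 0.289 ≈ 0.4671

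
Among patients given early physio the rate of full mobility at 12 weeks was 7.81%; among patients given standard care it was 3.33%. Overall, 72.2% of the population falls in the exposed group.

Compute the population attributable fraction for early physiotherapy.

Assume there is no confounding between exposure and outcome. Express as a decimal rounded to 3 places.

p₁ = 0.0781, p₀ = 0.0333.
Overall risk P(Y=1) = π·p₁ + (1−π)·p₀ = 0.722×0.0781 + 0.278×0.0333 = 0.065646.
Under exogeneity, PAF = [P(Y=1) − p₀] / P(Y=1).
PAF = (0.065646 − 0.0333) / 0.065646 ≈ 0.4927

PAF ≈ 0.493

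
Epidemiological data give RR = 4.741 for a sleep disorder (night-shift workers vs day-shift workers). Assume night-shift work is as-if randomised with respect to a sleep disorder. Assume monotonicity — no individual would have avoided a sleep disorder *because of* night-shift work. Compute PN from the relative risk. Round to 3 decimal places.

Under exogeneity and monotonicity, PN = (RR − 1) / RR = 1 − 1/RR.
PN = (4.741 − 1) / 4.741 = 3.741 / 4.741 ≈ 0.7891

PN ≈ 0.789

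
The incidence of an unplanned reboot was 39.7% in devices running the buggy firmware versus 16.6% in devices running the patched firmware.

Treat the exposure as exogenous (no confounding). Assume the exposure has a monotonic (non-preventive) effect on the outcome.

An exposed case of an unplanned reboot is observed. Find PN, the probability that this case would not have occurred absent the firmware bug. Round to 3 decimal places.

PN ≈ 0.582

p₁ = 0.397, p₀ = 0.166.
Under exogeneity and monotonicity, PN = (p₁ − p₀) / p₁.
PN = (0.397 − 0.166) / 0.397 = 0.231 / 0.397 ≈ 0.5819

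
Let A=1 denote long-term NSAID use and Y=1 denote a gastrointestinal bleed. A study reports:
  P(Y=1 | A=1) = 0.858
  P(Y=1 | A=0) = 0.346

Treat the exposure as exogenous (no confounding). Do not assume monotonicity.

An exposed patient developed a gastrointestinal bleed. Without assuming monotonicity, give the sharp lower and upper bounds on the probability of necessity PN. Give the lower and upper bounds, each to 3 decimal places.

0.597 ≤ PN ≤ 0.762

Let p₁ = 0.858, p₀ = 0.346.
Under exogeneity alone the bounds on PN are max{0,(p₁−p₀)/p₁} ≤ PN ≤ min{1,(1−p₀)/p₁}.
  lower = (p₁ − p₀)/p₁ = 0.512 / 0.858 ≈ 0.5967
  upper = min{1, (1 − p₀)/p₁} = 0.654 / 0.858 ≈ 0.7622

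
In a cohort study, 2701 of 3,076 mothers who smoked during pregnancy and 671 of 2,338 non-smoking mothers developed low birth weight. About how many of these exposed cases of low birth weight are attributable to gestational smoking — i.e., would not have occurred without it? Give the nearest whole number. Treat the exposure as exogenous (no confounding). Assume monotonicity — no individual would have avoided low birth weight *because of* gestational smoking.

about 1818 cases

p₁ = P(outcome | exposed) = 2701/3076 = 0.87809
p₀ = P(outcome | unexposed) = 671/2338 = 0.287
PN = (p₁ − p₀)/p₁ = (0.87809 − 0.287) / 0.87809 ≈ 0.67316.
Attributable cases ≈ PN × (exposed cases) = 0.67316 × 2701 ≈ 1818.20.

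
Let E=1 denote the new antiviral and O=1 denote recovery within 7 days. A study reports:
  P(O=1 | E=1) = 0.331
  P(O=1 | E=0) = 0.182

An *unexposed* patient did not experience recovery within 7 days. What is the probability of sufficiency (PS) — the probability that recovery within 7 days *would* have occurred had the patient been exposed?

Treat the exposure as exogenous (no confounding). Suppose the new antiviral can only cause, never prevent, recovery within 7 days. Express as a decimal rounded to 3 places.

PS ≈ 0.182

Let p₁ = 0.331, p₀ = 0.182.
Under exogeneity and monotonicity, PS = (p₁ − p₀) / (1 − p₀).
PS = (0.331 − 0.182) / (1 − 0.182) = 0.149 / 0.818 ≈ 0.1822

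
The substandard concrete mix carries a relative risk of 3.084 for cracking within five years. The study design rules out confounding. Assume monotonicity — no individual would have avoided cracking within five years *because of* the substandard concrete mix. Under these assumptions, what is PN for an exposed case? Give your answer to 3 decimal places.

PN ≈ 0.676

Under exogeneity and monotonicity, PN = (RR − 1) / RR = 1 − 1/RR.
PN = (3.084 − 1) / 3.084 = 2.084 / 3.084 ≈ 0.6757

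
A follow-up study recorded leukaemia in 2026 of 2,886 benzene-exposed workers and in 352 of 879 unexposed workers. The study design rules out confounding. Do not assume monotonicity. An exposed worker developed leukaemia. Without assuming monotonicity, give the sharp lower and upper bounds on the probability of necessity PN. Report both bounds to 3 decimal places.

0.430 ≤ PN ≤ 0.854

p₁ = P(outcome | exposed) = 2026/2886 = 0.70201
p₀ = P(outcome | unexposed) = 352/879 = 0.40046
Under exogeneity alone the bounds on PN are max{0,(p₁−p₀)/p₁} ≤ PN ≤ min{1,(1−p₀)/p₁}.
  lower = (p₁ − p₀)/p₁ = 0.30155 / 0.70201 ≈ 0.4296
  upper = min{1, (1 − p₀)/p₁} = 0.59954 / 0.70201 ≈ 0.8540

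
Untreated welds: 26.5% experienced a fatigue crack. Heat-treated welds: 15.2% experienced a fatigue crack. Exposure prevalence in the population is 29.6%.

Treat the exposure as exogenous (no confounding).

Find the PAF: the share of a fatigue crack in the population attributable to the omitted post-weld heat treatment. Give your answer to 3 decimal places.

p₁ = 0.265, p₀ = 0.152.
Overall risk P(Y=1) = π·p₁ + (1−π)·p₀ = 0.296×0.265 + 0.704×0.152 = 0.18545.
Under exogeneity, PAF = [P(Y=1) − p₀] / P(Y=1).
PAF = (0.18545 − 0.152) / 0.18545 ≈ 0.1804

PAF ≈ 0.180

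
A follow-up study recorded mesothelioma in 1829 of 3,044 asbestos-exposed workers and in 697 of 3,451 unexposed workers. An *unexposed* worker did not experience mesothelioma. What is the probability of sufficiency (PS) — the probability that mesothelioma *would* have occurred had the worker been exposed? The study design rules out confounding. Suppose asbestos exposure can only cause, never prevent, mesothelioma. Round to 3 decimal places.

p₁ = P(outcome | exposed) = 1829/3044 = 0.60085
p₀ = P(outcome | unexposed) = 697/3451 = 0.20197
Under exogeneity and monotonicity, PS = (p₁ − p₀) / (1 − p₀).
PS = (0.60085 − 0.20197) / (1 − 0.20197) = 0.39888 / 0.79803 ≈ 0.4998

PS ≈ 0.500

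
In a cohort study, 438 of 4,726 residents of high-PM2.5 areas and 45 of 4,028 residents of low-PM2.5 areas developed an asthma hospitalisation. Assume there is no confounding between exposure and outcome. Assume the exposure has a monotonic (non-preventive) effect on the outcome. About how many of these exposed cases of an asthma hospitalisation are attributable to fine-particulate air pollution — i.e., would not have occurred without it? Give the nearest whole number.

about 385 cases

p₁ = P(outcome | exposed) = 438/4726 = 0.092679
p₀ = P(outcome | unexposed) = 45/4028 = 0.011172
PN = (p₁ − p₀)/p₁ = (0.092679 − 0.011172) / 0.092679 ≈ 0.87946.
Attributable cases ≈ PN × (exposed cases) = 0.87946 × 438 ≈ 385.20.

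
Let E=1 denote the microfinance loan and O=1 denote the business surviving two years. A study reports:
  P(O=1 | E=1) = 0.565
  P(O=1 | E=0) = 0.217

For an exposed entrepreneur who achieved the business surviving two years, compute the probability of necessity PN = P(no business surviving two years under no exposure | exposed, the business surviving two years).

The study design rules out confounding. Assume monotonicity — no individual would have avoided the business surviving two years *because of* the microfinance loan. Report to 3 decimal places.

PN ≈ 0.616

Let p₁ = 0.565, p₀ = 0.217.
Under exogeneity and monotonicity, PN = (p₁ − p₀) / p₁.
PN = (0.565 − 0.217) / 0.565 = 0.348 / 0.565 ≈ 0.6159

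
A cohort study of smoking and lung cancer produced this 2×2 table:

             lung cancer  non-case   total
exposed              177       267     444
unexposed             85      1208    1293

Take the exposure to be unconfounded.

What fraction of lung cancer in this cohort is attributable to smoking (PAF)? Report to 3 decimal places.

p₁ = P(outcome | exposed) = 177/444 = 0.39865
p₀ = P(outcome | unexposed) = 85/1293 = 0.065739
Exposure prevalence π = 444/1737 = 0.25561; overall risk P(Y=1) = 0.15083.
Under exogeneity, PAF = [P(Y=1) − p₀]/P(Y=1).
PAF = (0.15083 − 0.065739) / 0.15083 ≈ 0.5642

PAF ≈ 0.564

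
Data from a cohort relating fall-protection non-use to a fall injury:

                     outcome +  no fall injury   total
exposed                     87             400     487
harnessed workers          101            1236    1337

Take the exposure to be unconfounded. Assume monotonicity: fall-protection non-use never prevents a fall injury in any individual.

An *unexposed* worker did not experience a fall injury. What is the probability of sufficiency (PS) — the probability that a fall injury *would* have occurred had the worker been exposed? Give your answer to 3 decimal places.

p₁ = P(outcome | exposed) = 87/487 = 0.17864
p₀ = P(outcome | unexposed) = 101/1337 = 0.075542
Under exogeneity and monotonicity, PS = (p₁ − p₀) / (1 − p₀).
PS = (0.17864 − 0.075542) / (1 − 0.075542) = 0.1031 / 0.92446 ≈ 0.1115

PS ≈ 0.112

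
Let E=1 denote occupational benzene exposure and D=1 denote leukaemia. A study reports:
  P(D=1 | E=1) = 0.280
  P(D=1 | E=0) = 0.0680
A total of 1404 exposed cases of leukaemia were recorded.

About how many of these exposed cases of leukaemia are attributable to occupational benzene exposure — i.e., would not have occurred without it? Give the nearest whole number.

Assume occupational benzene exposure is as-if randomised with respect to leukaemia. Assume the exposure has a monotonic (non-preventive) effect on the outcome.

Let p₁ = 0.28, p₀ = 0.068.
PN = (p₁ − p₀)/p₁ = (0.28 − 0.068) / 0.28 ≈ 0.75714.
Attributable cases ≈ PN × (exposed cases) = 0.75714 × 1404 ≈ 1063.03.

about 1063 cases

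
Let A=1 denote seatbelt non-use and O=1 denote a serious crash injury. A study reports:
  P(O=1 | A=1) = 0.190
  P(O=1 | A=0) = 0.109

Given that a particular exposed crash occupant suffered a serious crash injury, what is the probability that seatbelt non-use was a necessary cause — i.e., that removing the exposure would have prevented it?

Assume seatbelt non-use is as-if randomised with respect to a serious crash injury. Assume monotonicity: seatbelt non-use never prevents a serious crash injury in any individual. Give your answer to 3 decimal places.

Let p₁ = 0.19, p₀ = 0.109.
Under exogeneity and monotonicity, PN = (p₁ − p₀) / p₁.
PN = (0.19 − 0.109) / 0.19 = 0.081 / 0.19 ≈ 0.4263

PN ≈ 0.426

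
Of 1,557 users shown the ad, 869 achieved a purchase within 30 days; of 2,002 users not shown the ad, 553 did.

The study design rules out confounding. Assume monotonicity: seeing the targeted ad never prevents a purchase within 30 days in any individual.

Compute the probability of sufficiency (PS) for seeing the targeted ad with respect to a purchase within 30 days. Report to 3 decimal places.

PS ≈ 0.389

p₁ = P(outcome | exposed) = 869/1557 = 0.55812
p₀ = P(outcome | unexposed) = 553/2002 = 0.27622
Under exogeneity and monotonicity, PS = (p₁ − p₀) / (1 − p₀).
PS = (0.55812 − 0.27622) / (1 − 0.27622) = 0.2819 / 0.72378 ≈ 0.3895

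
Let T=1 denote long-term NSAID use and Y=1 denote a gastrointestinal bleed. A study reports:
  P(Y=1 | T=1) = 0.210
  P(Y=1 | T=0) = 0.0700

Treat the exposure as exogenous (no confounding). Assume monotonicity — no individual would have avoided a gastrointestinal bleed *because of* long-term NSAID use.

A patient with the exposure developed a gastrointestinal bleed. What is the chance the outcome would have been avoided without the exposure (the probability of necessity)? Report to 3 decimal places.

Let p₁ = 0.21, p₀ = 0.07.
Under exogeneity and monotonicity, PN = (p₁ − p₀) / p₁.
PN = (0.21 − 0.07) / 0.21 = 0.14 / 0.21 ≈ 0.6667

PN ≈ 0.667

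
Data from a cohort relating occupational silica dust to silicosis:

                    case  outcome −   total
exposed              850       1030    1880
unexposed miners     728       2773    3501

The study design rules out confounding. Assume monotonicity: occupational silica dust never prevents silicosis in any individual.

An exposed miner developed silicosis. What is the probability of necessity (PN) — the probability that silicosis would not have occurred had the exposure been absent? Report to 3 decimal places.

PN ≈ 0.540

p₁ = P(outcome | exposed) = 850/1880 = 0.45213
p₀ = P(outcome | unexposed) = 728/3501 = 0.20794
Under exogeneity and monotonicity, PN = (p₁ − p₀) / p₁.
PN = (0.45213 − 0.20794) / 0.45213 = 0.24419 / 0.45213 ≈ 0.5401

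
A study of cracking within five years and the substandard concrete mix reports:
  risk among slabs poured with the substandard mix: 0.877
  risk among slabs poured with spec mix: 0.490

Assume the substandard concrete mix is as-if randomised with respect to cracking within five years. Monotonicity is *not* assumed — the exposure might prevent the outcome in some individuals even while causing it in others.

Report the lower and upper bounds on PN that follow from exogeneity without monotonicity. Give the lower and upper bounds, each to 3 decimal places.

0.441 ≤ PN ≤ 0.582

Let p₁ = 0.877, p₀ = 0.49.
Under exogeneity alone the bounds on PN are max{0,(p₁−p₀)/p₁} ≤ PN ≤ min{1,(1−p₀)/p₁}.
  lower = (p₁ − p₀)/p₁ = 0.387 / 0.877 ≈ 0.4413
  upper = min{1, (1 − p₀)/p₁} = 0.51 / 0.877 ≈ 0.5815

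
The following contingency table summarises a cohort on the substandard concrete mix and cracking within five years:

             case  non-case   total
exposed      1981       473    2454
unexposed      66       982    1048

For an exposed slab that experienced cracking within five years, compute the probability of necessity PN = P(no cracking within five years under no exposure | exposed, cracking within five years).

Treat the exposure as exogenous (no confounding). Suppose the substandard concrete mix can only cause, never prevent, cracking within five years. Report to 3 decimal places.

p₁ = P(outcome | exposed) = 1981/2454 = 0.80725
p₀ = P(outcome | unexposed) = 66/1048 = 0.062977
Under exogeneity and monotonicity, PN = (p₁ − p₀)/p₁.
PN = (0.80725 − 0.062977) / 0.80725 ≈ 0.9220

PN ≈ 0.922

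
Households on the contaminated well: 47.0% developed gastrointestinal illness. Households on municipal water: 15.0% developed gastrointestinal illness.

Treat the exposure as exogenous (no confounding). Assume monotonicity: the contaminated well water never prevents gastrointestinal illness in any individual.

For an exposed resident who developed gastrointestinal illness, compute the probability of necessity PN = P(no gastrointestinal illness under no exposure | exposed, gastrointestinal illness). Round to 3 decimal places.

PN ≈ 0.681

p₁ = 0.47, p₀ = 0.15.
Under exogeneity and monotonicity, PN = (p₁ − p₀) / p₁.
PN = (0.47 − 0.15) / 0.47 = 0.32 / 0.47 ≈ 0.6809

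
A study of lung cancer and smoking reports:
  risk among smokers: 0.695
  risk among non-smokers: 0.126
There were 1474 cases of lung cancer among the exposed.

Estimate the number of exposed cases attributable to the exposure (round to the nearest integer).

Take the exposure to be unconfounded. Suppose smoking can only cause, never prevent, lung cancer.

about 1207 cases

Let p₁ = 0.695, p₀ = 0.126.
PN = (p₁ − p₀)/p₁ = (0.695 − 0.126) / 0.695 ≈ 0.81871.
Attributable cases ≈ PN × (exposed cases) = 0.81871 × 1474 ≈ 1206.77.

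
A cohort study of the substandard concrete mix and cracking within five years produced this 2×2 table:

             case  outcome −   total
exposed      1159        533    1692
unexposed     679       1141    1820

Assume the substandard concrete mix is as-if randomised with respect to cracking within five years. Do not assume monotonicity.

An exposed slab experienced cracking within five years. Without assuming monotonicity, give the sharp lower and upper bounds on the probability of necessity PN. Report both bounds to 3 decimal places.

0.455 ≤ PN ≤ 0.915

p₁ = P(outcome | exposed) = 1159/1692 = 0.68499
p₀ = P(outcome | unexposed) = 679/1820 = 0.37308
Under exogeneity alone the bounds on PN are max{0,(p₁−p₀)/p₁} ≤ PN ≤ min{1,(1−p₀)/p₁}.
  lower = (p₁ − p₀)/p₁ = 0.31191 / 0.68499 ≈ 0.4554
  upper = min{1, (1 − p₀)/p₁} = 0.62692 / 0.68499 ≈ 0.9152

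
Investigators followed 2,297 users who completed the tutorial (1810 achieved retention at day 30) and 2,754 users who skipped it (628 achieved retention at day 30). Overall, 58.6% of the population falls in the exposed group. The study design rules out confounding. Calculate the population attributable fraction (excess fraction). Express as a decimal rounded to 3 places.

PAF ≈ 0.590

p₁ = P(outcome | exposed) = 1810/2297 = 0.78798
p₀ = P(outcome | unexposed) = 628/2754 = 0.22803
Overall risk P(Y=1) = π·p₁ + (1−π)·p₀ = 0.586×0.78798 + 0.414×0.22803 = 0.55616.
Under exogeneity, PAF = [P(Y=1) − p₀] / P(Y=1).
PAF = (0.55616 − 0.22803) / 0.55616 ≈ 0.5900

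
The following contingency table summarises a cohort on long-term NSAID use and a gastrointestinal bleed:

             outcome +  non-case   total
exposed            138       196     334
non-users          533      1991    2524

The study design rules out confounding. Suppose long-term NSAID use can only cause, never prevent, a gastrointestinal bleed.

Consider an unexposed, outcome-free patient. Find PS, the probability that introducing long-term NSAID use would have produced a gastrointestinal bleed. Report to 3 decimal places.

PS ≈ 0.256

p₁ = P(outcome | exposed) = 138/334 = 0.41317
p₀ = P(outcome | unexposed) = 533/2524 = 0.21117
Under exogeneity and monotonicity, PS = (p₁ − p₀)/(1 − p₀).
PS = (0.41317 − 0.21117) / 0.78883 ≈ 0.2561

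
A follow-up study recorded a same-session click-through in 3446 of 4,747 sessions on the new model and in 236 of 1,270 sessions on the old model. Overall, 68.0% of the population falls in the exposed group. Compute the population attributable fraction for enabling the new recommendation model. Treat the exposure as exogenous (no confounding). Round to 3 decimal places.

p₁ = P(outcome | exposed) = 3446/4747 = 0.72593
p₀ = P(outcome | unexposed) = 236/1270 = 0.18583
Overall risk P(Y=1) = π·p₁ + (1−π)·p₀ = 0.68×0.72593 + 0.32×0.18583 = 0.5531.
Under exogeneity, PAF = [P(Y=1) − p₀] / P(Y=1).
PAF = (0.5531 − 0.18583) / 0.5531 ≈ 0.6640

PAF ≈ 0.664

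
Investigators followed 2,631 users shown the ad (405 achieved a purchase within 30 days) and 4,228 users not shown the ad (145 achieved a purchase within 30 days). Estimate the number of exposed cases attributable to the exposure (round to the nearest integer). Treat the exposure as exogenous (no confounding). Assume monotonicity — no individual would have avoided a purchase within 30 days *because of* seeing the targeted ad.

p₁ = P(outcome | exposed) = 405/2631 = 0.15393
p₀ = P(outcome | unexposed) = 145/4228 = 0.034295
PN = (p₁ − p₀)/p₁ = (0.15393 − 0.034295) / 0.15393 ≈ 0.77721.
Attributable cases ≈ PN × (exposed cases) = 0.77721 × 405 ≈ 314.77.

about 315 cases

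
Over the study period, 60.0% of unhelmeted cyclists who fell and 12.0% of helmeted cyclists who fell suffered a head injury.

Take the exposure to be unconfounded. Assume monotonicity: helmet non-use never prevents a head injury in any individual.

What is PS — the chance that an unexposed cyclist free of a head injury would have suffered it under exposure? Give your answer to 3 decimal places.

p₁ = 0.6, p₀ = 0.12.
Under exogeneity and monotonicity, PS = (p₁ − p₀) / (1 − p₀).
PS = (0.6 − 0.12) / (1 − 0.12) = 0.48 / 0.88 ≈ 0.5455

PS ≈ 0.545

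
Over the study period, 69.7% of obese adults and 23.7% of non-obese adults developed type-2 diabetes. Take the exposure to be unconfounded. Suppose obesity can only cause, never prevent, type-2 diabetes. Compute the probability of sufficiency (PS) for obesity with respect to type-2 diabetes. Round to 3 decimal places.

p₁ = 0.697, p₀ = 0.237.
Under exogeneity and monotonicity, PS = (p₁ − p₀) / (1 − p₀).
PS = (0.697 − 0.237) / (1 − 0.237) = 0.46 / 0.763 ≈ 0.6029

PS ≈ 0.603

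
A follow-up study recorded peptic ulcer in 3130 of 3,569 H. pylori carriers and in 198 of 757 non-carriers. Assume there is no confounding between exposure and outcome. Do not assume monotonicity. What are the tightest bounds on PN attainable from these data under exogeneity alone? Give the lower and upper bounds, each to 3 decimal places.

0.702 ≤ PN ≤ 0.842

p₁ = P(outcome | exposed) = 3130/3569 = 0.877
p₀ = P(outcome | unexposed) = 198/757 = 0.26156
Under exogeneity alone the bounds on PN are max{0,(p₁−p₀)/p₁} ≤ PN ≤ min{1,(1−p₀)/p₁}.
  lower = (p₁ − p₀)/p₁ = 0.61544 / 0.877 ≈ 0.7018
  upper = min{1, (1 − p₀)/p₁} = 0.73844 / 0.877 ≈ 0.8420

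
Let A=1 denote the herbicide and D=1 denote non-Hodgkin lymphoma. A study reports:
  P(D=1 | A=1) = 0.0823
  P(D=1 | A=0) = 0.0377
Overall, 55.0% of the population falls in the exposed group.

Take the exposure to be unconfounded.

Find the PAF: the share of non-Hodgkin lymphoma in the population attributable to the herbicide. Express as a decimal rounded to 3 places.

PAF ≈ 0.394

Let p₁ = 0.0823, p₀ = 0.0377.
Overall risk P(Y=1) = π·p₁ + (1−π)·p₀ = 0.55×0.0823 + 0.45×0.0377 = 0.06223.
Under exogeneity, PAF = [P(Y=1) − p₀] / P(Y=1).
PAF = (0.06223 − 0.0377) / 0.06223 ≈ 0.3942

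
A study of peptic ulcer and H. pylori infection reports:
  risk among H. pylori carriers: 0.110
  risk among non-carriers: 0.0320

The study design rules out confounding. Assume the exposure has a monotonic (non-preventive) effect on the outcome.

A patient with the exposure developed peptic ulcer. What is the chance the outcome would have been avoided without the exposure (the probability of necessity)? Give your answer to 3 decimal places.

Let p₁ = 0.11, p₀ = 0.032.
Under exogeneity and monotonicity, PN = (p₁ − p₀) / p₁.
PN = (0.11 − 0.032) / 0.11 = 0.078 / 0.11 ≈ 0.7091

PN ≈ 0.709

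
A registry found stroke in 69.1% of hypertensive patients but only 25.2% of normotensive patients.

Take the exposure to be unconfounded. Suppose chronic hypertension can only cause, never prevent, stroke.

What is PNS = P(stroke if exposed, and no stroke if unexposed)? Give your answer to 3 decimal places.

PNS ≈ 0.439

p₁ = 0.691, p₀ = 0.252.
Under exogeneity and monotonicity, PNS = p₁ − p₀.
PNS = 0.691 − 0.252 = 0.439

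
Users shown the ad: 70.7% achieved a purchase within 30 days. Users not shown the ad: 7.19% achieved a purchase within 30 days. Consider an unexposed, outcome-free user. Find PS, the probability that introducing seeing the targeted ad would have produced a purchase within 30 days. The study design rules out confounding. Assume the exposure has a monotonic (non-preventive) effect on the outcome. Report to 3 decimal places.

p₁ = 0.707, p₀ = 0.0719.
Under exogeneity and monotonicity, PS = (p₁ − p₀) / (1 − p₀).
PS = (0.707 − 0.0719) / (1 − 0.0719) = 0.6351 / 0.9281 ≈ 0.6843

PS ≈ 0.684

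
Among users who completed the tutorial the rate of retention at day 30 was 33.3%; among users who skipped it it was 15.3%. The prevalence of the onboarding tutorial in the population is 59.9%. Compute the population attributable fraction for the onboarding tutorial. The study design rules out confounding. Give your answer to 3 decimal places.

PAF ≈ 0.413

p₁ = 0.333, p₀ = 0.153.
Overall risk P(Y=1) = π·p₁ + (1−π)·p₀ = 0.599×0.333 + 0.401×0.153 = 0.26082.
Under exogeneity, PAF = [P(Y=1) − p₀] / P(Y=1).
PAF = (0.26082 − 0.153) / 0.26082 ≈ 0.4134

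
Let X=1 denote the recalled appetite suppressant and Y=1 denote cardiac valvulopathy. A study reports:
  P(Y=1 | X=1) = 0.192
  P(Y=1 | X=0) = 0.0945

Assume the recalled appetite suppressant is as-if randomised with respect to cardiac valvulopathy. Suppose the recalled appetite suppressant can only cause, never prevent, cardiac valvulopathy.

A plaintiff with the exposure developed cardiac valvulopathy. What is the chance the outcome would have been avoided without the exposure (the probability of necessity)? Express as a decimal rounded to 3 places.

PN ≈ 0.508

Let p₁ = 0.192, p₀ = 0.0945.
Under exogeneity and monotonicity, PN = (p₁ − p₀) / p₁.
PN = (0.192 − 0.0945) / 0.192 = 0.0975 / 0.192 ≈ 0.5078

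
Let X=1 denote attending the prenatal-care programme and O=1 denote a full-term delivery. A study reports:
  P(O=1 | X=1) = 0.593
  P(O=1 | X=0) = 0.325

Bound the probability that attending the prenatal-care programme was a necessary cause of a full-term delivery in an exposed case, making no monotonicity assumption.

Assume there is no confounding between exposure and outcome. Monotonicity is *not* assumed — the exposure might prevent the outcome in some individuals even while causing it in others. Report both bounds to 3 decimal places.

Let p₁ = 0.593, p₀ = 0.325.
Under exogeneity alone the bounds on PN are max{0,(p₁−p₀)/p₁} ≤ PN ≤ min{1,(1−p₀)/p₁}.
  lower = (p₁ − p₀)/p₁ = 0.268 / 0.593 ≈ 0.4519
  upper = min{1, (1 − p₀)/p₁} = 0.675 / 0.593 ≈ 1.1383 → capped at 1

0.452 ≤ PN ≤ 1.000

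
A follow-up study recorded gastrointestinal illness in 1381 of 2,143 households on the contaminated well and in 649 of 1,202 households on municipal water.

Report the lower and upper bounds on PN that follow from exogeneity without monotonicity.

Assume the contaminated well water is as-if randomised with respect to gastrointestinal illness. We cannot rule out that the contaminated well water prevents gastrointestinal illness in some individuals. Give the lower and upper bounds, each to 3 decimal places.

0.162 ≤ PN ≤ 0.714

p₁ = P(outcome | exposed) = 1381/2143 = 0.64442
p₀ = P(outcome | unexposed) = 649/1202 = 0.53993
Under exogeneity alone the bounds on PN are max{0,(p₁−p₀)/p₁} ≤ PN ≤ min{1,(1−p₀)/p₁}.
  lower = (p₁ − p₀)/p₁ = 0.10449 / 0.64442 ≈ 0.1621
  upper = min{1, (1 − p₀)/p₁} = 0.46007 / 0.64442 ≈ 0.7139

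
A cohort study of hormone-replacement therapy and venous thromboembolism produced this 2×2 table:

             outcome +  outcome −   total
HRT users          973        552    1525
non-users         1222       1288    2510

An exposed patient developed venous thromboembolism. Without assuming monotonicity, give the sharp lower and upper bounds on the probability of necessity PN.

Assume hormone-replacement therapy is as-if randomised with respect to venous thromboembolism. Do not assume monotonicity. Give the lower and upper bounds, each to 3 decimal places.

0.237 ≤ PN ≤ 0.804

p₁ = P(outcome | exposed) = 973/1525 = 0.63803
p₀ = P(outcome | unexposed) = 1222/2510 = 0.48685
Under exogeneity alone the bounds on PN are max{0,(p₁−p₀)/p₁} ≤ PN ≤ min{1,(1−p₀)/p₁}.
  lower = (p₁ − p₀)/p₁ = 0.15118 / 0.63803 ≈ 0.2369
  upper = min{1, (1 − p₀)/p₁} = 0.51315 / 0.63803 ≈ 0.8043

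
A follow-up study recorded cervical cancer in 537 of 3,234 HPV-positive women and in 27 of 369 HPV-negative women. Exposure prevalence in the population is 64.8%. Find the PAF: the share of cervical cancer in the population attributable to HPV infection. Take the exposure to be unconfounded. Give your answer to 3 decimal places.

PAF ≈ 0.451

p₁ = P(outcome | exposed) = 537/3234 = 0.16605
p₀ = P(outcome | unexposed) = 27/369 = 0.073171
Overall risk P(Y=1) = π·p₁ + (1−π)·p₀ = 0.648×0.16605 + 0.352×0.073171 = 0.13336.
Under exogeneity, PAF = [P(Y=1) − p₀] / P(Y=1).
PAF = (0.13336 − 0.073171) / 0.13336 ≈ 0.4513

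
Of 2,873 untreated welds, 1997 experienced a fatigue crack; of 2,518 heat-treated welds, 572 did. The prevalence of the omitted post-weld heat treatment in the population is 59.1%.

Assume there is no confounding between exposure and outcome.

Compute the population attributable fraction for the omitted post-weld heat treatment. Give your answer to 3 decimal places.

p₁ = P(outcome | exposed) = 1997/2873 = 0.69509
p₀ = P(outcome | unexposed) = 572/2518 = 0.22716
Overall risk P(Y=1) = π·p₁ + (1−π)·p₀ = 0.591×0.69509 + 0.409×0.22716 = 0.50371.
Under exogeneity, PAF = [P(Y=1) − p₀] / P(Y=1).
PAF = (0.50371 − 0.22716) / 0.50371 ≈ 0.5490

PAF ≈ 0.549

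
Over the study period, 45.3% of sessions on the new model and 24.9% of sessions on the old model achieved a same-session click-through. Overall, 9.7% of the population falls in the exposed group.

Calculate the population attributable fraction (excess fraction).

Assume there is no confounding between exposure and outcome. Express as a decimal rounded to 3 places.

PAF ≈ 0.074

p₁ = 0.453, p₀ = 0.249.
Overall risk P(Y=1) = π·p₁ + (1−π)·p₀ = 0.097×0.453 + 0.903×0.249 = 0.26879.
Under exogeneity, PAF = [P(Y=1) − p₀] / P(Y=1).
PAF = (0.26879 − 0.249) / 0.26879 ≈ 0.0736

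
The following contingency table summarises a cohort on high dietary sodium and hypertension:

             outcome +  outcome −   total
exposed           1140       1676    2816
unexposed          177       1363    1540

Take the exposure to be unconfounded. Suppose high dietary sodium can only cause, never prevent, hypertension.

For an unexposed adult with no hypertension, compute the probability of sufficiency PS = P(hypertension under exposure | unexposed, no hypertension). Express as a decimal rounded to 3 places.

PS ≈ 0.328

p₁ = P(outcome | exposed) = 1140/2816 = 0.40483
p₀ = P(outcome | unexposed) = 177/1540 = 0.11494
Under exogeneity and monotonicity, PS = (p₁ − p₀)/(1 − p₀).
PS = (0.40483 − 0.11494) / 0.88506 ≈ 0.3275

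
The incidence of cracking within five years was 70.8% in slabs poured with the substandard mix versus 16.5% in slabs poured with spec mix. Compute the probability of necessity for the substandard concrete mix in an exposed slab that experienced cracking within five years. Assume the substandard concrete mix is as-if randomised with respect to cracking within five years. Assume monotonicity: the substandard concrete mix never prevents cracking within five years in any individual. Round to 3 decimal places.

PN ≈ 0.767

p₁ = 0.708, p₀ = 0.165.
Under exogeneity and monotonicity, PN = (p₁ − p₀) / p₁.
PN = (0.708 − 0.165) / 0.708 = 0.543 / 0.708 ≈ 0.7669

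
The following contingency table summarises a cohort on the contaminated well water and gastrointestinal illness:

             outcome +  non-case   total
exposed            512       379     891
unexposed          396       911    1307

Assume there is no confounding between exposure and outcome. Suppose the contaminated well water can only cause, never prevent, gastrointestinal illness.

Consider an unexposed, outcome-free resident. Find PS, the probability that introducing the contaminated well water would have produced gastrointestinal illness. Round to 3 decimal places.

PS ≈ 0.390

p₁ = P(outcome | exposed) = 512/891 = 0.57464
p₀ = P(outcome | unexposed) = 396/1307 = 0.30298
Under exogeneity and monotonicity, PS = (p₁ − p₀)/(1 − p₀).
PS = (0.57464 − 0.30298) / 0.69702 ≈ 0.3897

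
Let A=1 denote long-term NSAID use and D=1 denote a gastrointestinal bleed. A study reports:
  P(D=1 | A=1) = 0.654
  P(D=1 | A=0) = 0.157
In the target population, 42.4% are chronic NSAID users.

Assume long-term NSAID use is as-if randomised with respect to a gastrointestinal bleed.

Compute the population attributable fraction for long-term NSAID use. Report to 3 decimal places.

Let p₁ = 0.654, p₀ = 0.157.
Overall risk P(Y=1) = π·p₁ + (1−π)·p₀ = 0.424×0.654 + 0.576×0.157 = 0.36773.
Under exogeneity, PAF = [P(Y=1) − p₀] / P(Y=1).
PAF = (0.36773 − 0.157) / 0.36773 ≈ 0.5731

PAF ≈ 0.573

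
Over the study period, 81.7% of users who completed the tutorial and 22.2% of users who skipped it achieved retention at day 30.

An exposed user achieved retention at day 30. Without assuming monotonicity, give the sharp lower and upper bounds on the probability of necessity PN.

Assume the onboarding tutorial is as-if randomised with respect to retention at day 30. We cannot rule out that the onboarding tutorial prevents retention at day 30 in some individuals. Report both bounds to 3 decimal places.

0.728 ≤ PN ≤ 0.952

p₁ = 0.817, p₀ = 0.222.
Under exogeneity alone the bounds on PN are max{0,(p₁−p₀)/p₁} ≤ PN ≤ min{1,(1−p₀)/p₁}.
  lower = (p₁ − p₀)/p₁ = 0.595 / 0.817 ≈ 0.7283
  upper = min{1, (1 − p₀)/p₁} = 0.778 / 0.817 ≈ 0.9523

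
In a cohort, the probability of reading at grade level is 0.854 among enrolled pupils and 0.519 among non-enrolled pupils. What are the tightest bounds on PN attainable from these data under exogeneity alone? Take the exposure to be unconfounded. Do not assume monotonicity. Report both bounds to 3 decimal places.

Let p₁ = 0.854, p₀ = 0.519.
Under exogeneity alone the bounds on PN are max{0,(p₁−p₀)/p₁} ≤ PN ≤ min{1,(1−p₀)/p₁}.
  lower = (p₁ − p₀)/p₁ = 0.335 / 0.854 ≈ 0.3923
  upper = min{1, (1 − p₀)/p₁} = 0.481 / 0.854 ≈ 0.5632

0.392 ≤ PN ≤ 0.563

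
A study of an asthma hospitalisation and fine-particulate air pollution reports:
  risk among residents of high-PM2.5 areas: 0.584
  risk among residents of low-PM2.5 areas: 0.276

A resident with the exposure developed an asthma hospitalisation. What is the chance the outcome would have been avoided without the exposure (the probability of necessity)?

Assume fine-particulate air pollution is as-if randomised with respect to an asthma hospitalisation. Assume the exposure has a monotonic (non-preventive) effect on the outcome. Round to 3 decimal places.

Let p₁ = 0.584, p₀ = 0.276.
Under exogeneity and monotonicity, PN = (p₁ − p₀) / p₁.
PN = (0.584 − 0.276) / 0.584 = 0.308 / 0.584 ≈ 0.5274

PN ≈ 0.527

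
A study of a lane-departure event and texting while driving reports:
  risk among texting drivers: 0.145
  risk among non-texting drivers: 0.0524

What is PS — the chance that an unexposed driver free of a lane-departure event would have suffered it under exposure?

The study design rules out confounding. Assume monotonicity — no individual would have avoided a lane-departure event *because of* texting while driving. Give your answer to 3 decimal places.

PS ≈ 0.098

Let p₁ = 0.145, p₀ = 0.0524.
Under exogeneity and monotonicity, PS = (p₁ − p₀) / (1 − p₀).
PS = (0.145 − 0.0524) / (1 − 0.0524) = 0.0926 / 0.9476 ≈ 0.0977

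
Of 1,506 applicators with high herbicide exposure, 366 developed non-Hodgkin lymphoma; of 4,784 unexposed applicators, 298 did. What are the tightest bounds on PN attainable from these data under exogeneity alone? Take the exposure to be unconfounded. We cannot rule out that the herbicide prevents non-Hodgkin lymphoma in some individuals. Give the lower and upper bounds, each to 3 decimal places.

p₁ = P(outcome | exposed) = 366/1506 = 0.24303
p₀ = P(outcome | unexposed) = 298/4784 = 0.062291
Under exogeneity alone the bounds on PN are max{0,(p₁−p₀)/p₁} ≤ PN ≤ min{1,(1−p₀)/p₁}.
  lower = (p₁ − p₀)/p₁ = 0.18074 / 0.24303 ≈ 0.7437
  upper = min{1, (1 − p₀)/p₁} = 0.93771 / 0.24303 ≈ 3.8584 → capped at 1

0.744 ≤ PN ≤ 1.000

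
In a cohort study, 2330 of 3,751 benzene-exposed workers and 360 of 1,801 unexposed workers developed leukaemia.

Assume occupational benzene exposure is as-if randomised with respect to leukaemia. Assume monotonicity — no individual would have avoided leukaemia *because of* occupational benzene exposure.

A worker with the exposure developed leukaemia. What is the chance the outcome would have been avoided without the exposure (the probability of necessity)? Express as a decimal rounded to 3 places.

PN ≈ 0.678

p₁ = P(outcome | exposed) = 2330/3751 = 0.62117
p₀ = P(outcome | unexposed) = 360/1801 = 0.19989
Under exogeneity and monotonicity, PN = (p₁ − p₀) / p₁.
PN = (0.62117 − 0.19989) / 0.62117 = 0.42128 / 0.62117 ≈ 0.6782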